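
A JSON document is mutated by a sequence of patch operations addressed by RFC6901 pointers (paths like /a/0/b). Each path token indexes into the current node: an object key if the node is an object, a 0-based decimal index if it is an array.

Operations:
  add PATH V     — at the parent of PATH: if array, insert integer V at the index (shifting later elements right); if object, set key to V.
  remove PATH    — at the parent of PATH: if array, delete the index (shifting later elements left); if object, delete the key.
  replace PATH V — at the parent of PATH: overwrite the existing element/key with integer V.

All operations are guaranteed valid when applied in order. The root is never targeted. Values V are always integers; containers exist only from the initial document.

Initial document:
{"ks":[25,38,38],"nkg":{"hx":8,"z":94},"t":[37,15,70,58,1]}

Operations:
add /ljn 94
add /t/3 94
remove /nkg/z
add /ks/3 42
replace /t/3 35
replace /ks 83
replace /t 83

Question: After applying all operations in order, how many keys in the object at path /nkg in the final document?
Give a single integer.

After op 1 (add /ljn 94): {"ks":[25,38,38],"ljn":94,"nkg":{"hx":8,"z":94},"t":[37,15,70,58,1]}
After op 2 (add /t/3 94): {"ks":[25,38,38],"ljn":94,"nkg":{"hx":8,"z":94},"t":[37,15,70,94,58,1]}
After op 3 (remove /nkg/z): {"ks":[25,38,38],"ljn":94,"nkg":{"hx":8},"t":[37,15,70,94,58,1]}
After op 4 (add /ks/3 42): {"ks":[25,38,38,42],"ljn":94,"nkg":{"hx":8},"t":[37,15,70,94,58,1]}
After op 5 (replace /t/3 35): {"ks":[25,38,38,42],"ljn":94,"nkg":{"hx":8},"t":[37,15,70,35,58,1]}
After op 6 (replace /ks 83): {"ks":83,"ljn":94,"nkg":{"hx":8},"t":[37,15,70,35,58,1]}
After op 7 (replace /t 83): {"ks":83,"ljn":94,"nkg":{"hx":8},"t":83}
Size at path /nkg: 1

Answer: 1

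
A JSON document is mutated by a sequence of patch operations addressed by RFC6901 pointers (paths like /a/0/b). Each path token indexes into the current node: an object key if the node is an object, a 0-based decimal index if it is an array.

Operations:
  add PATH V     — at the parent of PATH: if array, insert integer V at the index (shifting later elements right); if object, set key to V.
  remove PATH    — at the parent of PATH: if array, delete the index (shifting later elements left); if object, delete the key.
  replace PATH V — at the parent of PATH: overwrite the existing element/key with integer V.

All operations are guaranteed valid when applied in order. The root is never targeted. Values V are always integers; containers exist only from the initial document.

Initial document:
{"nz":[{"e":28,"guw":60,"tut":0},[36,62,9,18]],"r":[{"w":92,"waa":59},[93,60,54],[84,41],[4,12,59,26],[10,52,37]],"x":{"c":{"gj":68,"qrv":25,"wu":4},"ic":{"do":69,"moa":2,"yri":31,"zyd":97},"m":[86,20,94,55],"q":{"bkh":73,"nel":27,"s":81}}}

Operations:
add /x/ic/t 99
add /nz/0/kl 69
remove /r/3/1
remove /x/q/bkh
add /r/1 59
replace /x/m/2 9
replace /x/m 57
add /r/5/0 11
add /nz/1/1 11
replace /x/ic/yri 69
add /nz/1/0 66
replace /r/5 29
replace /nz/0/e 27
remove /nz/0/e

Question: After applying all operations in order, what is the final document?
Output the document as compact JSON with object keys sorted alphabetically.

After op 1 (add /x/ic/t 99): {"nz":[{"e":28,"guw":60,"tut":0},[36,62,9,18]],"r":[{"w":92,"waa":59},[93,60,54],[84,41],[4,12,59,26],[10,52,37]],"x":{"c":{"gj":68,"qrv":25,"wu":4},"ic":{"do":69,"moa":2,"t":99,"yri":31,"zyd":97},"m":[86,20,94,55],"q":{"bkh":73,"nel":27,"s":81}}}
After op 2 (add /nz/0/kl 69): {"nz":[{"e":28,"guw":60,"kl":69,"tut":0},[36,62,9,18]],"r":[{"w":92,"waa":59},[93,60,54],[84,41],[4,12,59,26],[10,52,37]],"x":{"c":{"gj":68,"qrv":25,"wu":4},"ic":{"do":69,"moa":2,"t":99,"yri":31,"zyd":97},"m":[86,20,94,55],"q":{"bkh":73,"nel":27,"s":81}}}
After op 3 (remove /r/3/1): {"nz":[{"e":28,"guw":60,"kl":69,"tut":0},[36,62,9,18]],"r":[{"w":92,"waa":59},[93,60,54],[84,41],[4,59,26],[10,52,37]],"x":{"c":{"gj":68,"qrv":25,"wu":4},"ic":{"do":69,"moa":2,"t":99,"yri":31,"zyd":97},"m":[86,20,94,55],"q":{"bkh":73,"nel":27,"s":81}}}
After op 4 (remove /x/q/bkh): {"nz":[{"e":28,"guw":60,"kl":69,"tut":0},[36,62,9,18]],"r":[{"w":92,"waa":59},[93,60,54],[84,41],[4,59,26],[10,52,37]],"x":{"c":{"gj":68,"qrv":25,"wu":4},"ic":{"do":69,"moa":2,"t":99,"yri":31,"zyd":97},"m":[86,20,94,55],"q":{"nel":27,"s":81}}}
After op 5 (add /r/1 59): {"nz":[{"e":28,"guw":60,"kl":69,"tut":0},[36,62,9,18]],"r":[{"w":92,"waa":59},59,[93,60,54],[84,41],[4,59,26],[10,52,37]],"x":{"c":{"gj":68,"qrv":25,"wu":4},"ic":{"do":69,"moa":2,"t":99,"yri":31,"zyd":97},"m":[86,20,94,55],"q":{"nel":27,"s":81}}}
After op 6 (replace /x/m/2 9): {"nz":[{"e":28,"guw":60,"kl":69,"tut":0},[36,62,9,18]],"r":[{"w":92,"waa":59},59,[93,60,54],[84,41],[4,59,26],[10,52,37]],"x":{"c":{"gj":68,"qrv":25,"wu":4},"ic":{"do":69,"moa":2,"t":99,"yri":31,"zyd":97},"m":[86,20,9,55],"q":{"nel":27,"s":81}}}
After op 7 (replace /x/m 57): {"nz":[{"e":28,"guw":60,"kl":69,"tut":0},[36,62,9,18]],"r":[{"w":92,"waa":59},59,[93,60,54],[84,41],[4,59,26],[10,52,37]],"x":{"c":{"gj":68,"qrv":25,"wu":4},"ic":{"do":69,"moa":2,"t":99,"yri":31,"zyd":97},"m":57,"q":{"nel":27,"s":81}}}
After op 8 (add /r/5/0 11): {"nz":[{"e":28,"guw":60,"kl":69,"tut":0},[36,62,9,18]],"r":[{"w":92,"waa":59},59,[93,60,54],[84,41],[4,59,26],[11,10,52,37]],"x":{"c":{"gj":68,"qrv":25,"wu":4},"ic":{"do":69,"moa":2,"t":99,"yri":31,"zyd":97},"m":57,"q":{"nel":27,"s":81}}}
After op 9 (add /nz/1/1 11): {"nz":[{"e":28,"guw":60,"kl":69,"tut":0},[36,11,62,9,18]],"r":[{"w":92,"waa":59},59,[93,60,54],[84,41],[4,59,26],[11,10,52,37]],"x":{"c":{"gj":68,"qrv":25,"wu":4},"ic":{"do":69,"moa":2,"t":99,"yri":31,"zyd":97},"m":57,"q":{"nel":27,"s":81}}}
After op 10 (replace /x/ic/yri 69): {"nz":[{"e":28,"guw":60,"kl":69,"tut":0},[36,11,62,9,18]],"r":[{"w":92,"waa":59},59,[93,60,54],[84,41],[4,59,26],[11,10,52,37]],"x":{"c":{"gj":68,"qrv":25,"wu":4},"ic":{"do":69,"moa":2,"t":99,"yri":69,"zyd":97},"m":57,"q":{"nel":27,"s":81}}}
After op 11 (add /nz/1/0 66): {"nz":[{"e":28,"guw":60,"kl":69,"tut":0},[66,36,11,62,9,18]],"r":[{"w":92,"waa":59},59,[93,60,54],[84,41],[4,59,26],[11,10,52,37]],"x":{"c":{"gj":68,"qrv":25,"wu":4},"ic":{"do":69,"moa":2,"t":99,"yri":69,"zyd":97},"m":57,"q":{"nel":27,"s":81}}}
After op 12 (replace /r/5 29): {"nz":[{"e":28,"guw":60,"kl":69,"tut":0},[66,36,11,62,9,18]],"r":[{"w":92,"waa":59},59,[93,60,54],[84,41],[4,59,26],29],"x":{"c":{"gj":68,"qrv":25,"wu":4},"ic":{"do":69,"moa":2,"t":99,"yri":69,"zyd":97},"m":57,"q":{"nel":27,"s":81}}}
After op 13 (replace /nz/0/e 27): {"nz":[{"e":27,"guw":60,"kl":69,"tut":0},[66,36,11,62,9,18]],"r":[{"w":92,"waa":59},59,[93,60,54],[84,41],[4,59,26],29],"x":{"c":{"gj":68,"qrv":25,"wu":4},"ic":{"do":69,"moa":2,"t":99,"yri":69,"zyd":97},"m":57,"q":{"nel":27,"s":81}}}
After op 14 (remove /nz/0/e): {"nz":[{"guw":60,"kl":69,"tut":0},[66,36,11,62,9,18]],"r":[{"w":92,"waa":59},59,[93,60,54],[84,41],[4,59,26],29],"x":{"c":{"gj":68,"qrv":25,"wu":4},"ic":{"do":69,"moa":2,"t":99,"yri":69,"zyd":97},"m":57,"q":{"nel":27,"s":81}}}

Answer: {"nz":[{"guw":60,"kl":69,"tut":0},[66,36,11,62,9,18]],"r":[{"w":92,"waa":59},59,[93,60,54],[84,41],[4,59,26],29],"x":{"c":{"gj":68,"qrv":25,"wu":4},"ic":{"do":69,"moa":2,"t":99,"yri":69,"zyd":97},"m":57,"q":{"nel":27,"s":81}}}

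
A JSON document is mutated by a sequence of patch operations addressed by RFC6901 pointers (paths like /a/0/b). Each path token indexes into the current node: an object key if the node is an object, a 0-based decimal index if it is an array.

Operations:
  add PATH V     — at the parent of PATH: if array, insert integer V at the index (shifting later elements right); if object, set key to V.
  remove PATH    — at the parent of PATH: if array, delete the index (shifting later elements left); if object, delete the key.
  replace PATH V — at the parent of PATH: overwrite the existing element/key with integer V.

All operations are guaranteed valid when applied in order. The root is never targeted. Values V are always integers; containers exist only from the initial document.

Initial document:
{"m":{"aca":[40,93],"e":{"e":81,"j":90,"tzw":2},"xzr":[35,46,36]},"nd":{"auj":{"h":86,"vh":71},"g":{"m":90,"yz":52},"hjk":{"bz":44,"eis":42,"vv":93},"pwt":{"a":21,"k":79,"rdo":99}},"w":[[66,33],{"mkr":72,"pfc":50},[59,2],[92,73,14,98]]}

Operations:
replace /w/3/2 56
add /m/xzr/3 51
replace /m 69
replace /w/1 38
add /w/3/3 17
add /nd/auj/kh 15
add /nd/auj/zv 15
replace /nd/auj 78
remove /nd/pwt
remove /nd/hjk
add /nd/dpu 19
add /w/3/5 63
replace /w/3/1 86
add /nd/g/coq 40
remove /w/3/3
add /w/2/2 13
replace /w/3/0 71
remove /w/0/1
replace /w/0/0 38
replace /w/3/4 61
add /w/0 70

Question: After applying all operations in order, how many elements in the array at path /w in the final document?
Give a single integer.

After op 1 (replace /w/3/2 56): {"m":{"aca":[40,93],"e":{"e":81,"j":90,"tzw":2},"xzr":[35,46,36]},"nd":{"auj":{"h":86,"vh":71},"g":{"m":90,"yz":52},"hjk":{"bz":44,"eis":42,"vv":93},"pwt":{"a":21,"k":79,"rdo":99}},"w":[[66,33],{"mkr":72,"pfc":50},[59,2],[92,73,56,98]]}
After op 2 (add /m/xzr/3 51): {"m":{"aca":[40,93],"e":{"e":81,"j":90,"tzw":2},"xzr":[35,46,36,51]},"nd":{"auj":{"h":86,"vh":71},"g":{"m":90,"yz":52},"hjk":{"bz":44,"eis":42,"vv":93},"pwt":{"a":21,"k":79,"rdo":99}},"w":[[66,33],{"mkr":72,"pfc":50},[59,2],[92,73,56,98]]}
After op 3 (replace /m 69): {"m":69,"nd":{"auj":{"h":86,"vh":71},"g":{"m":90,"yz":52},"hjk":{"bz":44,"eis":42,"vv":93},"pwt":{"a":21,"k":79,"rdo":99}},"w":[[66,33],{"mkr":72,"pfc":50},[59,2],[92,73,56,98]]}
After op 4 (replace /w/1 38): {"m":69,"nd":{"auj":{"h":86,"vh":71},"g":{"m":90,"yz":52},"hjk":{"bz":44,"eis":42,"vv":93},"pwt":{"a":21,"k":79,"rdo":99}},"w":[[66,33],38,[59,2],[92,73,56,98]]}
After op 5 (add /w/3/3 17): {"m":69,"nd":{"auj":{"h":86,"vh":71},"g":{"m":90,"yz":52},"hjk":{"bz":44,"eis":42,"vv":93},"pwt":{"a":21,"k":79,"rdo":99}},"w":[[66,33],38,[59,2],[92,73,56,17,98]]}
After op 6 (add /nd/auj/kh 15): {"m":69,"nd":{"auj":{"h":86,"kh":15,"vh":71},"g":{"m":90,"yz":52},"hjk":{"bz":44,"eis":42,"vv":93},"pwt":{"a":21,"k":79,"rdo":99}},"w":[[66,33],38,[59,2],[92,73,56,17,98]]}
After op 7 (add /nd/auj/zv 15): {"m":69,"nd":{"auj":{"h":86,"kh":15,"vh":71,"zv":15},"g":{"m":90,"yz":52},"hjk":{"bz":44,"eis":42,"vv":93},"pwt":{"a":21,"k":79,"rdo":99}},"w":[[66,33],38,[59,2],[92,73,56,17,98]]}
After op 8 (replace /nd/auj 78): {"m":69,"nd":{"auj":78,"g":{"m":90,"yz":52},"hjk":{"bz":44,"eis":42,"vv":93},"pwt":{"a":21,"k":79,"rdo":99}},"w":[[66,33],38,[59,2],[92,73,56,17,98]]}
After op 9 (remove /nd/pwt): {"m":69,"nd":{"auj":78,"g":{"m":90,"yz":52},"hjk":{"bz":44,"eis":42,"vv":93}},"w":[[66,33],38,[59,2],[92,73,56,17,98]]}
After op 10 (remove /nd/hjk): {"m":69,"nd":{"auj":78,"g":{"m":90,"yz":52}},"w":[[66,33],38,[59,2],[92,73,56,17,98]]}
After op 11 (add /nd/dpu 19): {"m":69,"nd":{"auj":78,"dpu":19,"g":{"m":90,"yz":52}},"w":[[66,33],38,[59,2],[92,73,56,17,98]]}
After op 12 (add /w/3/5 63): {"m":69,"nd":{"auj":78,"dpu":19,"g":{"m":90,"yz":52}},"w":[[66,33],38,[59,2],[92,73,56,17,98,63]]}
After op 13 (replace /w/3/1 86): {"m":69,"nd":{"auj":78,"dpu":19,"g":{"m":90,"yz":52}},"w":[[66,33],38,[59,2],[92,86,56,17,98,63]]}
After op 14 (add /nd/g/coq 40): {"m":69,"nd":{"auj":78,"dpu":19,"g":{"coq":40,"m":90,"yz":52}},"w":[[66,33],38,[59,2],[92,86,56,17,98,63]]}
After op 15 (remove /w/3/3): {"m":69,"nd":{"auj":78,"dpu":19,"g":{"coq":40,"m":90,"yz":52}},"w":[[66,33],38,[59,2],[92,86,56,98,63]]}
After op 16 (add /w/2/2 13): {"m":69,"nd":{"auj":78,"dpu":19,"g":{"coq":40,"m":90,"yz":52}},"w":[[66,33],38,[59,2,13],[92,86,56,98,63]]}
After op 17 (replace /w/3/0 71): {"m":69,"nd":{"auj":78,"dpu":19,"g":{"coq":40,"m":90,"yz":52}},"w":[[66,33],38,[59,2,13],[71,86,56,98,63]]}
After op 18 (remove /w/0/1): {"m":69,"nd":{"auj":78,"dpu":19,"g":{"coq":40,"m":90,"yz":52}},"w":[[66],38,[59,2,13],[71,86,56,98,63]]}
After op 19 (replace /w/0/0 38): {"m":69,"nd":{"auj":78,"dpu":19,"g":{"coq":40,"m":90,"yz":52}},"w":[[38],38,[59,2,13],[71,86,56,98,63]]}
After op 20 (replace /w/3/4 61): {"m":69,"nd":{"auj":78,"dpu":19,"g":{"coq":40,"m":90,"yz":52}},"w":[[38],38,[59,2,13],[71,86,56,98,61]]}
After op 21 (add /w/0 70): {"m":69,"nd":{"auj":78,"dpu":19,"g":{"coq":40,"m":90,"yz":52}},"w":[70,[38],38,[59,2,13],[71,86,56,98,61]]}
Size at path /w: 5

Answer: 5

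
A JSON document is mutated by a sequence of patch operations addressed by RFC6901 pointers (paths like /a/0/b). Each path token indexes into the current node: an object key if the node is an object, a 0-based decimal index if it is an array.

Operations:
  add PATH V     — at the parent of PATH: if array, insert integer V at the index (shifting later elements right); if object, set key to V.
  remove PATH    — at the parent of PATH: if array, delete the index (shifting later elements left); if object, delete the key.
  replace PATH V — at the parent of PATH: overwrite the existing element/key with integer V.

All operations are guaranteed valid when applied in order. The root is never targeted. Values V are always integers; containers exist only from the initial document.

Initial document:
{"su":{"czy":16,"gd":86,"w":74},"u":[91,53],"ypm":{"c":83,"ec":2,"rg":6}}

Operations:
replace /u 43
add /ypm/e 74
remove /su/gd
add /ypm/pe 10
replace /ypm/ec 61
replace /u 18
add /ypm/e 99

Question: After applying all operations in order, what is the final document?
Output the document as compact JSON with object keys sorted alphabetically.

Answer: {"su":{"czy":16,"w":74},"u":18,"ypm":{"c":83,"e":99,"ec":61,"pe":10,"rg":6}}

Derivation:
After op 1 (replace /u 43): {"su":{"czy":16,"gd":86,"w":74},"u":43,"ypm":{"c":83,"ec":2,"rg":6}}
After op 2 (add /ypm/e 74): {"su":{"czy":16,"gd":86,"w":74},"u":43,"ypm":{"c":83,"e":74,"ec":2,"rg":6}}
After op 3 (remove /su/gd): {"su":{"czy":16,"w":74},"u":43,"ypm":{"c":83,"e":74,"ec":2,"rg":6}}
After op 4 (add /ypm/pe 10): {"su":{"czy":16,"w":74},"u":43,"ypm":{"c":83,"e":74,"ec":2,"pe":10,"rg":6}}
After op 5 (replace /ypm/ec 61): {"su":{"czy":16,"w":74},"u":43,"ypm":{"c":83,"e":74,"ec":61,"pe":10,"rg":6}}
After op 6 (replace /u 18): {"su":{"czy":16,"w":74},"u":18,"ypm":{"c":83,"e":74,"ec":61,"pe":10,"rg":6}}
After op 7 (add /ypm/e 99): {"su":{"czy":16,"w":74},"u":18,"ypm":{"c":83,"e":99,"ec":61,"pe":10,"rg":6}}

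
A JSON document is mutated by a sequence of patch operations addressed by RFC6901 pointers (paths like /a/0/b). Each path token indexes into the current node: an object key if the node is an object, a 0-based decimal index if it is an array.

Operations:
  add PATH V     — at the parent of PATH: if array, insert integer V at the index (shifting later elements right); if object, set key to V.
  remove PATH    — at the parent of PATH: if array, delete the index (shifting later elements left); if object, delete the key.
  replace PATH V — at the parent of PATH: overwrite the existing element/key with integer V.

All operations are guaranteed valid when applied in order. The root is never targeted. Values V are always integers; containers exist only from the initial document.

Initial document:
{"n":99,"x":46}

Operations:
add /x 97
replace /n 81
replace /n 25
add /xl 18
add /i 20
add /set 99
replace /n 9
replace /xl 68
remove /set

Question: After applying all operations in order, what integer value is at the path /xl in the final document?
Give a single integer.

Answer: 68

Derivation:
After op 1 (add /x 97): {"n":99,"x":97}
After op 2 (replace /n 81): {"n":81,"x":97}
After op 3 (replace /n 25): {"n":25,"x":97}
After op 4 (add /xl 18): {"n":25,"x":97,"xl":18}
After op 5 (add /i 20): {"i":20,"n":25,"x":97,"xl":18}
After op 6 (add /set 99): {"i":20,"n":25,"set":99,"x":97,"xl":18}
After op 7 (replace /n 9): {"i":20,"n":9,"set":99,"x":97,"xl":18}
After op 8 (replace /xl 68): {"i":20,"n":9,"set":99,"x":97,"xl":68}
After op 9 (remove /set): {"i":20,"n":9,"x":97,"xl":68}
Value at /xl: 68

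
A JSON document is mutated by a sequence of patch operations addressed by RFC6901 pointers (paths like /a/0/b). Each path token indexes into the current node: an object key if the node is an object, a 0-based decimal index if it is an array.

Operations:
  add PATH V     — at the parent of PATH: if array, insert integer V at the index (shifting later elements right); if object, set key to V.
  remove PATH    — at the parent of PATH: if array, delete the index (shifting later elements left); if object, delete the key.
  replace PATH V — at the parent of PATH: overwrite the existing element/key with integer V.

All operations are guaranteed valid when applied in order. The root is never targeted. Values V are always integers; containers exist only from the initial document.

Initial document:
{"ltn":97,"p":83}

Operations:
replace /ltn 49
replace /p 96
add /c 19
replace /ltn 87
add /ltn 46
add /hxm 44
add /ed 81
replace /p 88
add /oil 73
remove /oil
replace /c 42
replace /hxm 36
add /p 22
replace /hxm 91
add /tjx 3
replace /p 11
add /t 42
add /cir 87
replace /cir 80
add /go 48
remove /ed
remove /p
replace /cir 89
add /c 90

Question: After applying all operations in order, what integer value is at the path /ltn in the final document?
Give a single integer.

Answer: 46

Derivation:
After op 1 (replace /ltn 49): {"ltn":49,"p":83}
After op 2 (replace /p 96): {"ltn":49,"p":96}
After op 3 (add /c 19): {"c":19,"ltn":49,"p":96}
After op 4 (replace /ltn 87): {"c":19,"ltn":87,"p":96}
After op 5 (add /ltn 46): {"c":19,"ltn":46,"p":96}
After op 6 (add /hxm 44): {"c":19,"hxm":44,"ltn":46,"p":96}
After op 7 (add /ed 81): {"c":19,"ed":81,"hxm":44,"ltn":46,"p":96}
After op 8 (replace /p 88): {"c":19,"ed":81,"hxm":44,"ltn":46,"p":88}
After op 9 (add /oil 73): {"c":19,"ed":81,"hxm":44,"ltn":46,"oil":73,"p":88}
After op 10 (remove /oil): {"c":19,"ed":81,"hxm":44,"ltn":46,"p":88}
After op 11 (replace /c 42): {"c":42,"ed":81,"hxm":44,"ltn":46,"p":88}
After op 12 (replace /hxm 36): {"c":42,"ed":81,"hxm":36,"ltn":46,"p":88}
After op 13 (add /p 22): {"c":42,"ed":81,"hxm":36,"ltn":46,"p":22}
After op 14 (replace /hxm 91): {"c":42,"ed":81,"hxm":91,"ltn":46,"p":22}
After op 15 (add /tjx 3): {"c":42,"ed":81,"hxm":91,"ltn":46,"p":22,"tjx":3}
After op 16 (replace /p 11): {"c":42,"ed":81,"hxm":91,"ltn":46,"p":11,"tjx":3}
After op 17 (add /t 42): {"c":42,"ed":81,"hxm":91,"ltn":46,"p":11,"t":42,"tjx":3}
After op 18 (add /cir 87): {"c":42,"cir":87,"ed":81,"hxm":91,"ltn":46,"p":11,"t":42,"tjx":3}
After op 19 (replace /cir 80): {"c":42,"cir":80,"ed":81,"hxm":91,"ltn":46,"p":11,"t":42,"tjx":3}
After op 20 (add /go 48): {"c":42,"cir":80,"ed":81,"go":48,"hxm":91,"ltn":46,"p":11,"t":42,"tjx":3}
After op 21 (remove /ed): {"c":42,"cir":80,"go":48,"hxm":91,"ltn":46,"p":11,"t":42,"tjx":3}
After op 22 (remove /p): {"c":42,"cir":80,"go":48,"hxm":91,"ltn":46,"t":42,"tjx":3}
After op 23 (replace /cir 89): {"c":42,"cir":89,"go":48,"hxm":91,"ltn":46,"t":42,"tjx":3}
After op 24 (add /c 90): {"c":90,"cir":89,"go":48,"hxm":91,"ltn":46,"t":42,"tjx":3}
Value at /ltn: 46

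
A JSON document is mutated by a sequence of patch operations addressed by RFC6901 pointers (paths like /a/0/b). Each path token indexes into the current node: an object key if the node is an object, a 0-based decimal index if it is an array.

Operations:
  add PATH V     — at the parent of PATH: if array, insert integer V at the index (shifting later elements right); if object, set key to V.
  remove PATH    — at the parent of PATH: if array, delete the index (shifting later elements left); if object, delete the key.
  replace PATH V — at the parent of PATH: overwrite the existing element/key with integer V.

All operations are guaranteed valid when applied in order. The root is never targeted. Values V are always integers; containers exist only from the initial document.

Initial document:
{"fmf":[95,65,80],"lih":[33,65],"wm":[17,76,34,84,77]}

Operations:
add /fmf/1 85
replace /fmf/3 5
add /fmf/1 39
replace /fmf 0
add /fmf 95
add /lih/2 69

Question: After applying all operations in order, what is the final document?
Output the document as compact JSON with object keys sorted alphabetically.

After op 1 (add /fmf/1 85): {"fmf":[95,85,65,80],"lih":[33,65],"wm":[17,76,34,84,77]}
After op 2 (replace /fmf/3 5): {"fmf":[95,85,65,5],"lih":[33,65],"wm":[17,76,34,84,77]}
After op 3 (add /fmf/1 39): {"fmf":[95,39,85,65,5],"lih":[33,65],"wm":[17,76,34,84,77]}
After op 4 (replace /fmf 0): {"fmf":0,"lih":[33,65],"wm":[17,76,34,84,77]}
After op 5 (add /fmf 95): {"fmf":95,"lih":[33,65],"wm":[17,76,34,84,77]}
After op 6 (add /lih/2 69): {"fmf":95,"lih":[33,65,69],"wm":[17,76,34,84,77]}

Answer: {"fmf":95,"lih":[33,65,69],"wm":[17,76,34,84,77]}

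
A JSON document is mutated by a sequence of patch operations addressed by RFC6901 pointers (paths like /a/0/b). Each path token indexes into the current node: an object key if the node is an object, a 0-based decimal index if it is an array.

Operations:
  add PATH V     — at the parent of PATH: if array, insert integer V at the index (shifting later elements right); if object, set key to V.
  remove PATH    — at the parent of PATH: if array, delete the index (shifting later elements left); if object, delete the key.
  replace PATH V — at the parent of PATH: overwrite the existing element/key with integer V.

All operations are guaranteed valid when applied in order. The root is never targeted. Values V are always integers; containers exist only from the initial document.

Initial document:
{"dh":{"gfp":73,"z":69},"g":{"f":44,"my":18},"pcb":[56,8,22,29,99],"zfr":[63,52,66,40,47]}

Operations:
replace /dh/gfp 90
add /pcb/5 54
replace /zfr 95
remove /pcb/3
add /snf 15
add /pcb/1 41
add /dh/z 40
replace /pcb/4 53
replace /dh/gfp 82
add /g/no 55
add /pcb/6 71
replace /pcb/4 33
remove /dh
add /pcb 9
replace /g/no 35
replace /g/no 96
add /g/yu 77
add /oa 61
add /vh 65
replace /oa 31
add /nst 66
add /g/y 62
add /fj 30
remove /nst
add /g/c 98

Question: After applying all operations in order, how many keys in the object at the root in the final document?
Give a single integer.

After op 1 (replace /dh/gfp 90): {"dh":{"gfp":90,"z":69},"g":{"f":44,"my":18},"pcb":[56,8,22,29,99],"zfr":[63,52,66,40,47]}
After op 2 (add /pcb/5 54): {"dh":{"gfp":90,"z":69},"g":{"f":44,"my":18},"pcb":[56,8,22,29,99,54],"zfr":[63,52,66,40,47]}
After op 3 (replace /zfr 95): {"dh":{"gfp":90,"z":69},"g":{"f":44,"my":18},"pcb":[56,8,22,29,99,54],"zfr":95}
After op 4 (remove /pcb/3): {"dh":{"gfp":90,"z":69},"g":{"f":44,"my":18},"pcb":[56,8,22,99,54],"zfr":95}
After op 5 (add /snf 15): {"dh":{"gfp":90,"z":69},"g":{"f":44,"my":18},"pcb":[56,8,22,99,54],"snf":15,"zfr":95}
After op 6 (add /pcb/1 41): {"dh":{"gfp":90,"z":69},"g":{"f":44,"my":18},"pcb":[56,41,8,22,99,54],"snf":15,"zfr":95}
After op 7 (add /dh/z 40): {"dh":{"gfp":90,"z":40},"g":{"f":44,"my":18},"pcb":[56,41,8,22,99,54],"snf":15,"zfr":95}
After op 8 (replace /pcb/4 53): {"dh":{"gfp":90,"z":40},"g":{"f":44,"my":18},"pcb":[56,41,8,22,53,54],"snf":15,"zfr":95}
After op 9 (replace /dh/gfp 82): {"dh":{"gfp":82,"z":40},"g":{"f":44,"my":18},"pcb":[56,41,8,22,53,54],"snf":15,"zfr":95}
After op 10 (add /g/no 55): {"dh":{"gfp":82,"z":40},"g":{"f":44,"my":18,"no":55},"pcb":[56,41,8,22,53,54],"snf":15,"zfr":95}
After op 11 (add /pcb/6 71): {"dh":{"gfp":82,"z":40},"g":{"f":44,"my":18,"no":55},"pcb":[56,41,8,22,53,54,71],"snf":15,"zfr":95}
After op 12 (replace /pcb/4 33): {"dh":{"gfp":82,"z":40},"g":{"f":44,"my":18,"no":55},"pcb":[56,41,8,22,33,54,71],"snf":15,"zfr":95}
After op 13 (remove /dh): {"g":{"f":44,"my":18,"no":55},"pcb":[56,41,8,22,33,54,71],"snf":15,"zfr":95}
After op 14 (add /pcb 9): {"g":{"f":44,"my":18,"no":55},"pcb":9,"snf":15,"zfr":95}
After op 15 (replace /g/no 35): {"g":{"f":44,"my":18,"no":35},"pcb":9,"snf":15,"zfr":95}
After op 16 (replace /g/no 96): {"g":{"f":44,"my":18,"no":96},"pcb":9,"snf":15,"zfr":95}
After op 17 (add /g/yu 77): {"g":{"f":44,"my":18,"no":96,"yu":77},"pcb":9,"snf":15,"zfr":95}
After op 18 (add /oa 61): {"g":{"f":44,"my":18,"no":96,"yu":77},"oa":61,"pcb":9,"snf":15,"zfr":95}
After op 19 (add /vh 65): {"g":{"f":44,"my":18,"no":96,"yu":77},"oa":61,"pcb":9,"snf":15,"vh":65,"zfr":95}
After op 20 (replace /oa 31): {"g":{"f":44,"my":18,"no":96,"yu":77},"oa":31,"pcb":9,"snf":15,"vh":65,"zfr":95}
After op 21 (add /nst 66): {"g":{"f":44,"my":18,"no":96,"yu":77},"nst":66,"oa":31,"pcb":9,"snf":15,"vh":65,"zfr":95}
After op 22 (add /g/y 62): {"g":{"f":44,"my":18,"no":96,"y":62,"yu":77},"nst":66,"oa":31,"pcb":9,"snf":15,"vh":65,"zfr":95}
After op 23 (add /fj 30): {"fj":30,"g":{"f":44,"my":18,"no":96,"y":62,"yu":77},"nst":66,"oa":31,"pcb":9,"snf":15,"vh":65,"zfr":95}
After op 24 (remove /nst): {"fj":30,"g":{"f":44,"my":18,"no":96,"y":62,"yu":77},"oa":31,"pcb":9,"snf":15,"vh":65,"zfr":95}
After op 25 (add /g/c 98): {"fj":30,"g":{"c":98,"f":44,"my":18,"no":96,"y":62,"yu":77},"oa":31,"pcb":9,"snf":15,"vh":65,"zfr":95}
Size at the root: 7

Answer: 7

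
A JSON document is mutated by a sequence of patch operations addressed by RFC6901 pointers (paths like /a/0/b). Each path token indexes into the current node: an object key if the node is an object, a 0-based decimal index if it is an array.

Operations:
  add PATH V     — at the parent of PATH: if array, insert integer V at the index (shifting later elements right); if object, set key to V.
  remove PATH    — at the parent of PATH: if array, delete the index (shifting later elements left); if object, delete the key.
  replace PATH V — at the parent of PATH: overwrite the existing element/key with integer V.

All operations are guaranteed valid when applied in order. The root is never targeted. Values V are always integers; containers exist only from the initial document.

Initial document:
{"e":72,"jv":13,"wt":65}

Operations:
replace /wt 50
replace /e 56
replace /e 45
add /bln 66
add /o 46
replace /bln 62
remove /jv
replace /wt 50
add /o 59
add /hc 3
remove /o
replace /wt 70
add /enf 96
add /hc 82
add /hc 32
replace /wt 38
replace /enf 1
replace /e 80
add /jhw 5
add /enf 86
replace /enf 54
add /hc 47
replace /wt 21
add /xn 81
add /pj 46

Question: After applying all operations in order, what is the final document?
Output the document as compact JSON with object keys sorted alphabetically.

Answer: {"bln":62,"e":80,"enf":54,"hc":47,"jhw":5,"pj":46,"wt":21,"xn":81}

Derivation:
After op 1 (replace /wt 50): {"e":72,"jv":13,"wt":50}
After op 2 (replace /e 56): {"e":56,"jv":13,"wt":50}
After op 3 (replace /e 45): {"e":45,"jv":13,"wt":50}
After op 4 (add /bln 66): {"bln":66,"e":45,"jv":13,"wt":50}
After op 5 (add /o 46): {"bln":66,"e":45,"jv":13,"o":46,"wt":50}
After op 6 (replace /bln 62): {"bln":62,"e":45,"jv":13,"o":46,"wt":50}
After op 7 (remove /jv): {"bln":62,"e":45,"o":46,"wt":50}
After op 8 (replace /wt 50): {"bln":62,"e":45,"o":46,"wt":50}
After op 9 (add /o 59): {"bln":62,"e":45,"o":59,"wt":50}
After op 10 (add /hc 3): {"bln":62,"e":45,"hc":3,"o":59,"wt":50}
After op 11 (remove /o): {"bln":62,"e":45,"hc":3,"wt":50}
After op 12 (replace /wt 70): {"bln":62,"e":45,"hc":3,"wt":70}
After op 13 (add /enf 96): {"bln":62,"e":45,"enf":96,"hc":3,"wt":70}
After op 14 (add /hc 82): {"bln":62,"e":45,"enf":96,"hc":82,"wt":70}
After op 15 (add /hc 32): {"bln":62,"e":45,"enf":96,"hc":32,"wt":70}
After op 16 (replace /wt 38): {"bln":62,"e":45,"enf":96,"hc":32,"wt":38}
After op 17 (replace /enf 1): {"bln":62,"e":45,"enf":1,"hc":32,"wt":38}
After op 18 (replace /e 80): {"bln":62,"e":80,"enf":1,"hc":32,"wt":38}
After op 19 (add /jhw 5): {"bln":62,"e":80,"enf":1,"hc":32,"jhw":5,"wt":38}
After op 20 (add /enf 86): {"bln":62,"e":80,"enf":86,"hc":32,"jhw":5,"wt":38}
After op 21 (replace /enf 54): {"bln":62,"e":80,"enf":54,"hc":32,"jhw":5,"wt":38}
After op 22 (add /hc 47): {"bln":62,"e":80,"enf":54,"hc":47,"jhw":5,"wt":38}
After op 23 (replace /wt 21): {"bln":62,"e":80,"enf":54,"hc":47,"jhw":5,"wt":21}
After op 24 (add /xn 81): {"bln":62,"e":80,"enf":54,"hc":47,"jhw":5,"wt":21,"xn":81}
After op 25 (add /pj 46): {"bln":62,"e":80,"enf":54,"hc":47,"jhw":5,"pj":46,"wt":21,"xn":81}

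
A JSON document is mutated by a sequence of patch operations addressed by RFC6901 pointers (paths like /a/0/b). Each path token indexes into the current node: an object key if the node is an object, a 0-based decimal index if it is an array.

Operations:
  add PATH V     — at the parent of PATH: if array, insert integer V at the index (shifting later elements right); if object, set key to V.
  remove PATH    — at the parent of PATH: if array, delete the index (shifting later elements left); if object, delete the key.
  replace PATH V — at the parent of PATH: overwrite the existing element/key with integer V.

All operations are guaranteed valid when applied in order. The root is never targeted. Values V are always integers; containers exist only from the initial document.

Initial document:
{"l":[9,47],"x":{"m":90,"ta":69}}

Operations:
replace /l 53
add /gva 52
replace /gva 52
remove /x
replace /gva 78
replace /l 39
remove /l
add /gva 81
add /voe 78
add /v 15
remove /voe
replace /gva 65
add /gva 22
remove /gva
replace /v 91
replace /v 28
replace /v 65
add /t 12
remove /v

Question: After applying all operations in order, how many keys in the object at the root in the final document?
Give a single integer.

After op 1 (replace /l 53): {"l":53,"x":{"m":90,"ta":69}}
After op 2 (add /gva 52): {"gva":52,"l":53,"x":{"m":90,"ta":69}}
After op 3 (replace /gva 52): {"gva":52,"l":53,"x":{"m":90,"ta":69}}
After op 4 (remove /x): {"gva":52,"l":53}
After op 5 (replace /gva 78): {"gva":78,"l":53}
After op 6 (replace /l 39): {"gva":78,"l":39}
After op 7 (remove /l): {"gva":78}
After op 8 (add /gva 81): {"gva":81}
After op 9 (add /voe 78): {"gva":81,"voe":78}
After op 10 (add /v 15): {"gva":81,"v":15,"voe":78}
After op 11 (remove /voe): {"gva":81,"v":15}
After op 12 (replace /gva 65): {"gva":65,"v":15}
After op 13 (add /gva 22): {"gva":22,"v":15}
After op 14 (remove /gva): {"v":15}
After op 15 (replace /v 91): {"v":91}
After op 16 (replace /v 28): {"v":28}
After op 17 (replace /v 65): {"v":65}
After op 18 (add /t 12): {"t":12,"v":65}
After op 19 (remove /v): {"t":12}
Size at the root: 1

Answer: 1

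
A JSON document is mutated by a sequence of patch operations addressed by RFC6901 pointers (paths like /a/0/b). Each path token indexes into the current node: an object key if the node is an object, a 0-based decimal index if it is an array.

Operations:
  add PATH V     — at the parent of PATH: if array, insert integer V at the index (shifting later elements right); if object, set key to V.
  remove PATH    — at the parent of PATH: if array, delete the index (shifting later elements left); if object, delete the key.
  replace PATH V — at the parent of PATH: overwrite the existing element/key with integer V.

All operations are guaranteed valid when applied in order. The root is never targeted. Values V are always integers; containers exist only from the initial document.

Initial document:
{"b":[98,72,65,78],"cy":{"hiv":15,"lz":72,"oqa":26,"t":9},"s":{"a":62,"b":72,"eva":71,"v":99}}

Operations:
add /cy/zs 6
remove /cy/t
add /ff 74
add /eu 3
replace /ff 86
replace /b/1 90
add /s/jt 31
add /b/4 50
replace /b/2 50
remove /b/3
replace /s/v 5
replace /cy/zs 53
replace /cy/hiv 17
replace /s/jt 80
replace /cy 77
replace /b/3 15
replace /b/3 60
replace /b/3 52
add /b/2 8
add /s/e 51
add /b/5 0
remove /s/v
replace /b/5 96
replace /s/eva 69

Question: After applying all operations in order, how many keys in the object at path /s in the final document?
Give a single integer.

Answer: 5

Derivation:
After op 1 (add /cy/zs 6): {"b":[98,72,65,78],"cy":{"hiv":15,"lz":72,"oqa":26,"t":9,"zs":6},"s":{"a":62,"b":72,"eva":71,"v":99}}
After op 2 (remove /cy/t): {"b":[98,72,65,78],"cy":{"hiv":15,"lz":72,"oqa":26,"zs":6},"s":{"a":62,"b":72,"eva":71,"v":99}}
After op 3 (add /ff 74): {"b":[98,72,65,78],"cy":{"hiv":15,"lz":72,"oqa":26,"zs":6},"ff":74,"s":{"a":62,"b":72,"eva":71,"v":99}}
After op 4 (add /eu 3): {"b":[98,72,65,78],"cy":{"hiv":15,"lz":72,"oqa":26,"zs":6},"eu":3,"ff":74,"s":{"a":62,"b":72,"eva":71,"v":99}}
After op 5 (replace /ff 86): {"b":[98,72,65,78],"cy":{"hiv":15,"lz":72,"oqa":26,"zs":6},"eu":3,"ff":86,"s":{"a":62,"b":72,"eva":71,"v":99}}
After op 6 (replace /b/1 90): {"b":[98,90,65,78],"cy":{"hiv":15,"lz":72,"oqa":26,"zs":6},"eu":3,"ff":86,"s":{"a":62,"b":72,"eva":71,"v":99}}
After op 7 (add /s/jt 31): {"b":[98,90,65,78],"cy":{"hiv":15,"lz":72,"oqa":26,"zs":6},"eu":3,"ff":86,"s":{"a":62,"b":72,"eva":71,"jt":31,"v":99}}
After op 8 (add /b/4 50): {"b":[98,90,65,78,50],"cy":{"hiv":15,"lz":72,"oqa":26,"zs":6},"eu":3,"ff":86,"s":{"a":62,"b":72,"eva":71,"jt":31,"v":99}}
After op 9 (replace /b/2 50): {"b":[98,90,50,78,50],"cy":{"hiv":15,"lz":72,"oqa":26,"zs":6},"eu":3,"ff":86,"s":{"a":62,"b":72,"eva":71,"jt":31,"v":99}}
After op 10 (remove /b/3): {"b":[98,90,50,50],"cy":{"hiv":15,"lz":72,"oqa":26,"zs":6},"eu":3,"ff":86,"s":{"a":62,"b":72,"eva":71,"jt":31,"v":99}}
After op 11 (replace /s/v 5): {"b":[98,90,50,50],"cy":{"hiv":15,"lz":72,"oqa":26,"zs":6},"eu":3,"ff":86,"s":{"a":62,"b":72,"eva":71,"jt":31,"v":5}}
After op 12 (replace /cy/zs 53): {"b":[98,90,50,50],"cy":{"hiv":15,"lz":72,"oqa":26,"zs":53},"eu":3,"ff":86,"s":{"a":62,"b":72,"eva":71,"jt":31,"v":5}}
After op 13 (replace /cy/hiv 17): {"b":[98,90,50,50],"cy":{"hiv":17,"lz":72,"oqa":26,"zs":53},"eu":3,"ff":86,"s":{"a":62,"b":72,"eva":71,"jt":31,"v":5}}
After op 14 (replace /s/jt 80): {"b":[98,90,50,50],"cy":{"hiv":17,"lz":72,"oqa":26,"zs":53},"eu":3,"ff":86,"s":{"a":62,"b":72,"eva":71,"jt":80,"v":5}}
After op 15 (replace /cy 77): {"b":[98,90,50,50],"cy":77,"eu":3,"ff":86,"s":{"a":62,"b":72,"eva":71,"jt":80,"v":5}}
After op 16 (replace /b/3 15): {"b":[98,90,50,15],"cy":77,"eu":3,"ff":86,"s":{"a":62,"b":72,"eva":71,"jt":80,"v":5}}
After op 17 (replace /b/3 60): {"b":[98,90,50,60],"cy":77,"eu":3,"ff":86,"s":{"a":62,"b":72,"eva":71,"jt":80,"v":5}}
After op 18 (replace /b/3 52): {"b":[98,90,50,52],"cy":77,"eu":3,"ff":86,"s":{"a":62,"b":72,"eva":71,"jt":80,"v":5}}
After op 19 (add /b/2 8): {"b":[98,90,8,50,52],"cy":77,"eu":3,"ff":86,"s":{"a":62,"b":72,"eva":71,"jt":80,"v":5}}
After op 20 (add /s/e 51): {"b":[98,90,8,50,52],"cy":77,"eu":3,"ff":86,"s":{"a":62,"b":72,"e":51,"eva":71,"jt":80,"v":5}}
After op 21 (add /b/5 0): {"b":[98,90,8,50,52,0],"cy":77,"eu":3,"ff":86,"s":{"a":62,"b":72,"e":51,"eva":71,"jt":80,"v":5}}
After op 22 (remove /s/v): {"b":[98,90,8,50,52,0],"cy":77,"eu":3,"ff":86,"s":{"a":62,"b":72,"e":51,"eva":71,"jt":80}}
After op 23 (replace /b/5 96): {"b":[98,90,8,50,52,96],"cy":77,"eu":3,"ff":86,"s":{"a":62,"b":72,"e":51,"eva":71,"jt":80}}
After op 24 (replace /s/eva 69): {"b":[98,90,8,50,52,96],"cy":77,"eu":3,"ff":86,"s":{"a":62,"b":72,"e":51,"eva":69,"jt":80}}
Size at path /s: 5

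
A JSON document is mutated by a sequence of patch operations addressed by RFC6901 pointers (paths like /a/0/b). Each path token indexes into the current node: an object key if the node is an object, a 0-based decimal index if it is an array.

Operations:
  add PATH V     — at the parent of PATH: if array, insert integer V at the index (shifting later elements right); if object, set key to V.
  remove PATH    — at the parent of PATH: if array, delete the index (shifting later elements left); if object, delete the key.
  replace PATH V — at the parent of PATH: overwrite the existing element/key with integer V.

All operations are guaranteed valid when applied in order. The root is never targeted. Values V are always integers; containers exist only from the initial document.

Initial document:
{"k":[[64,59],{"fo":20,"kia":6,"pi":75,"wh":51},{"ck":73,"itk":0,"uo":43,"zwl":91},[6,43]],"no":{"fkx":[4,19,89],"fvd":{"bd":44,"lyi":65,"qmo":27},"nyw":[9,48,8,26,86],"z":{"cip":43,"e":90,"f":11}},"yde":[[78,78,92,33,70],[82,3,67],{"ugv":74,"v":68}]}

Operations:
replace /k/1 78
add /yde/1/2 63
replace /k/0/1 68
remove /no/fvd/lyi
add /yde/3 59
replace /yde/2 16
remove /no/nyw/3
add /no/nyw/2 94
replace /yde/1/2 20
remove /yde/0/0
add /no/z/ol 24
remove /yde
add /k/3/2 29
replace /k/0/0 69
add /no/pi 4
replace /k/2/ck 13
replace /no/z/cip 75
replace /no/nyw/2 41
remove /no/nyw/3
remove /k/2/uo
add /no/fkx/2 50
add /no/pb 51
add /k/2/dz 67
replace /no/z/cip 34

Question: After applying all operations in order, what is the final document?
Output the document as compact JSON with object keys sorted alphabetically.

After op 1 (replace /k/1 78): {"k":[[64,59],78,{"ck":73,"itk":0,"uo":43,"zwl":91},[6,43]],"no":{"fkx":[4,19,89],"fvd":{"bd":44,"lyi":65,"qmo":27},"nyw":[9,48,8,26,86],"z":{"cip":43,"e":90,"f":11}},"yde":[[78,78,92,33,70],[82,3,67],{"ugv":74,"v":68}]}
After op 2 (add /yde/1/2 63): {"k":[[64,59],78,{"ck":73,"itk":0,"uo":43,"zwl":91},[6,43]],"no":{"fkx":[4,19,89],"fvd":{"bd":44,"lyi":65,"qmo":27},"nyw":[9,48,8,26,86],"z":{"cip":43,"e":90,"f":11}},"yde":[[78,78,92,33,70],[82,3,63,67],{"ugv":74,"v":68}]}
After op 3 (replace /k/0/1 68): {"k":[[64,68],78,{"ck":73,"itk":0,"uo":43,"zwl":91},[6,43]],"no":{"fkx":[4,19,89],"fvd":{"bd":44,"lyi":65,"qmo":27},"nyw":[9,48,8,26,86],"z":{"cip":43,"e":90,"f":11}},"yde":[[78,78,92,33,70],[82,3,63,67],{"ugv":74,"v":68}]}
After op 4 (remove /no/fvd/lyi): {"k":[[64,68],78,{"ck":73,"itk":0,"uo":43,"zwl":91},[6,43]],"no":{"fkx":[4,19,89],"fvd":{"bd":44,"qmo":27},"nyw":[9,48,8,26,86],"z":{"cip":43,"e":90,"f":11}},"yde":[[78,78,92,33,70],[82,3,63,67],{"ugv":74,"v":68}]}
After op 5 (add /yde/3 59): {"k":[[64,68],78,{"ck":73,"itk":0,"uo":43,"zwl":91},[6,43]],"no":{"fkx":[4,19,89],"fvd":{"bd":44,"qmo":27},"nyw":[9,48,8,26,86],"z":{"cip":43,"e":90,"f":11}},"yde":[[78,78,92,33,70],[82,3,63,67],{"ugv":74,"v":68},59]}
After op 6 (replace /yde/2 16): {"k":[[64,68],78,{"ck":73,"itk":0,"uo":43,"zwl":91},[6,43]],"no":{"fkx":[4,19,89],"fvd":{"bd":44,"qmo":27},"nyw":[9,48,8,26,86],"z":{"cip":43,"e":90,"f":11}},"yde":[[78,78,92,33,70],[82,3,63,67],16,59]}
After op 7 (remove /no/nyw/3): {"k":[[64,68],78,{"ck":73,"itk":0,"uo":43,"zwl":91},[6,43]],"no":{"fkx":[4,19,89],"fvd":{"bd":44,"qmo":27},"nyw":[9,48,8,86],"z":{"cip":43,"e":90,"f":11}},"yde":[[78,78,92,33,70],[82,3,63,67],16,59]}
After op 8 (add /no/nyw/2 94): {"k":[[64,68],78,{"ck":73,"itk":0,"uo":43,"zwl":91},[6,43]],"no":{"fkx":[4,19,89],"fvd":{"bd":44,"qmo":27},"nyw":[9,48,94,8,86],"z":{"cip":43,"e":90,"f":11}},"yde":[[78,78,92,33,70],[82,3,63,67],16,59]}
After op 9 (replace /yde/1/2 20): {"k":[[64,68],78,{"ck":73,"itk":0,"uo":43,"zwl":91},[6,43]],"no":{"fkx":[4,19,89],"fvd":{"bd":44,"qmo":27},"nyw":[9,48,94,8,86],"z":{"cip":43,"e":90,"f":11}},"yde":[[78,78,92,33,70],[82,3,20,67],16,59]}
After op 10 (remove /yde/0/0): {"k":[[64,68],78,{"ck":73,"itk":0,"uo":43,"zwl":91},[6,43]],"no":{"fkx":[4,19,89],"fvd":{"bd":44,"qmo":27},"nyw":[9,48,94,8,86],"z":{"cip":43,"e":90,"f":11}},"yde":[[78,92,33,70],[82,3,20,67],16,59]}
After op 11 (add /no/z/ol 24): {"k":[[64,68],78,{"ck":73,"itk":0,"uo":43,"zwl":91},[6,43]],"no":{"fkx":[4,19,89],"fvd":{"bd":44,"qmo":27},"nyw":[9,48,94,8,86],"z":{"cip":43,"e":90,"f":11,"ol":24}},"yde":[[78,92,33,70],[82,3,20,67],16,59]}
After op 12 (remove /yde): {"k":[[64,68],78,{"ck":73,"itk":0,"uo":43,"zwl":91},[6,43]],"no":{"fkx":[4,19,89],"fvd":{"bd":44,"qmo":27},"nyw":[9,48,94,8,86],"z":{"cip":43,"e":90,"f":11,"ol":24}}}
After op 13 (add /k/3/2 29): {"k":[[64,68],78,{"ck":73,"itk":0,"uo":43,"zwl":91},[6,43,29]],"no":{"fkx":[4,19,89],"fvd":{"bd":44,"qmo":27},"nyw":[9,48,94,8,86],"z":{"cip":43,"e":90,"f":11,"ol":24}}}
After op 14 (replace /k/0/0 69): {"k":[[69,68],78,{"ck":73,"itk":0,"uo":43,"zwl":91},[6,43,29]],"no":{"fkx":[4,19,89],"fvd":{"bd":44,"qmo":27},"nyw":[9,48,94,8,86],"z":{"cip":43,"e":90,"f":11,"ol":24}}}
After op 15 (add /no/pi 4): {"k":[[69,68],78,{"ck":73,"itk":0,"uo":43,"zwl":91},[6,43,29]],"no":{"fkx":[4,19,89],"fvd":{"bd":44,"qmo":27},"nyw":[9,48,94,8,86],"pi":4,"z":{"cip":43,"e":90,"f":11,"ol":24}}}
After op 16 (replace /k/2/ck 13): {"k":[[69,68],78,{"ck":13,"itk":0,"uo":43,"zwl":91},[6,43,29]],"no":{"fkx":[4,19,89],"fvd":{"bd":44,"qmo":27},"nyw":[9,48,94,8,86],"pi":4,"z":{"cip":43,"e":90,"f":11,"ol":24}}}
After op 17 (replace /no/z/cip 75): {"k":[[69,68],78,{"ck":13,"itk":0,"uo":43,"zwl":91},[6,43,29]],"no":{"fkx":[4,19,89],"fvd":{"bd":44,"qmo":27},"nyw":[9,48,94,8,86],"pi":4,"z":{"cip":75,"e":90,"f":11,"ol":24}}}
After op 18 (replace /no/nyw/2 41): {"k":[[69,68],78,{"ck":13,"itk":0,"uo":43,"zwl":91},[6,43,29]],"no":{"fkx":[4,19,89],"fvd":{"bd":44,"qmo":27},"nyw":[9,48,41,8,86],"pi":4,"z":{"cip":75,"e":90,"f":11,"ol":24}}}
After op 19 (remove /no/nyw/3): {"k":[[69,68],78,{"ck":13,"itk":0,"uo":43,"zwl":91},[6,43,29]],"no":{"fkx":[4,19,89],"fvd":{"bd":44,"qmo":27},"nyw":[9,48,41,86],"pi":4,"z":{"cip":75,"e":90,"f":11,"ol":24}}}
After op 20 (remove /k/2/uo): {"k":[[69,68],78,{"ck":13,"itk":0,"zwl":91},[6,43,29]],"no":{"fkx":[4,19,89],"fvd":{"bd":44,"qmo":27},"nyw":[9,48,41,86],"pi":4,"z":{"cip":75,"e":90,"f":11,"ol":24}}}
After op 21 (add /no/fkx/2 50): {"k":[[69,68],78,{"ck":13,"itk":0,"zwl":91},[6,43,29]],"no":{"fkx":[4,19,50,89],"fvd":{"bd":44,"qmo":27},"nyw":[9,48,41,86],"pi":4,"z":{"cip":75,"e":90,"f":11,"ol":24}}}
After op 22 (add /no/pb 51): {"k":[[69,68],78,{"ck":13,"itk":0,"zwl":91},[6,43,29]],"no":{"fkx":[4,19,50,89],"fvd":{"bd":44,"qmo":27},"nyw":[9,48,41,86],"pb":51,"pi":4,"z":{"cip":75,"e":90,"f":11,"ol":24}}}
After op 23 (add /k/2/dz 67): {"k":[[69,68],78,{"ck":13,"dz":67,"itk":0,"zwl":91},[6,43,29]],"no":{"fkx":[4,19,50,89],"fvd":{"bd":44,"qmo":27},"nyw":[9,48,41,86],"pb":51,"pi":4,"z":{"cip":75,"e":90,"f":11,"ol":24}}}
After op 24 (replace /no/z/cip 34): {"k":[[69,68],78,{"ck":13,"dz":67,"itk":0,"zwl":91},[6,43,29]],"no":{"fkx":[4,19,50,89],"fvd":{"bd":44,"qmo":27},"nyw":[9,48,41,86],"pb":51,"pi":4,"z":{"cip":34,"e":90,"f":11,"ol":24}}}

Answer: {"k":[[69,68],78,{"ck":13,"dz":67,"itk":0,"zwl":91},[6,43,29]],"no":{"fkx":[4,19,50,89],"fvd":{"bd":44,"qmo":27},"nyw":[9,48,41,86],"pb":51,"pi":4,"z":{"cip":34,"e":90,"f":11,"ol":24}}}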